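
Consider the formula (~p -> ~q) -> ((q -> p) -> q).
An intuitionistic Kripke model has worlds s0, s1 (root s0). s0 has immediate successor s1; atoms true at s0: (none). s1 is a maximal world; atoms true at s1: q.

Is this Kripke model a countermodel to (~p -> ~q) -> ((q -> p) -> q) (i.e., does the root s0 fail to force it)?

No

s0 ||- (~p -> ~q) -> ((q -> p) -> q) vacuously: no world accessible from s0 forces the antecedent ~p -> ~q.
So the root s0 forces (~p -> ~q) -> ((q -> p) -> q); the model is not a countermodel.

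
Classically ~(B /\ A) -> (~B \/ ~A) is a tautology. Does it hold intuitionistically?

No

This is the constructively invalid direction of De Morgan's law for conjunction, which is not intuitionistically valid.
A Kripke countermodel: worlds s0, s1, s2; order generated by s0 <= s1, s0 <= s2; atoms true at each world — s0:{}; s1:{B}; s2:{A}.
s0 ||-/- ~(B /\ A) -> (~B \/ ~A): already at s0 itself, s0 ||- ~(B /\ A) but s0 ||-/- ~B \/ ~A.
s0 ||-/- ~B \/ ~A: neither disjunct is forced at s0.
s0 ||-/- ~B since s1 is accessible from s0 and s1 ||- B.
So the root s0 does not force the formula.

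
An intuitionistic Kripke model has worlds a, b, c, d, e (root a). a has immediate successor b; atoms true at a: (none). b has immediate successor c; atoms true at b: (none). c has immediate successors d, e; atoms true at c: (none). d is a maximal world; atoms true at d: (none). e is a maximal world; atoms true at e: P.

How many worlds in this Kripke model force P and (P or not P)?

a: does not force it — a does not force P and (P or not P) since a fails P.
b: does not force it — b does not force P and (P or not P) since b fails P.
c: does not force it — c does not force P and (P or not P) since c fails P.
d: does not force it.
e: forces it.
Worlds forcing the formula: {e}.

1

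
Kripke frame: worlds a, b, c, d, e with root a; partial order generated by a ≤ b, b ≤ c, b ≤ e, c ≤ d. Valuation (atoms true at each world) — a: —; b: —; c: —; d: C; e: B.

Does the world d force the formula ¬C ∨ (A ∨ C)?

d ⊩ ¬C ∨ (A ∨ C) via the disjunct A ∨ C.

Yes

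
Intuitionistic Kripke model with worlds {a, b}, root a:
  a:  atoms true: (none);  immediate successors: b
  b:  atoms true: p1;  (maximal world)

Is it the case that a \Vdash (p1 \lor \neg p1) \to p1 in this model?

a \Vdash (p1 \lor \neg p1) \to p1: every world accessible from a that forces p1 \lor \neg p1 (namely b) also forces p1.

Yes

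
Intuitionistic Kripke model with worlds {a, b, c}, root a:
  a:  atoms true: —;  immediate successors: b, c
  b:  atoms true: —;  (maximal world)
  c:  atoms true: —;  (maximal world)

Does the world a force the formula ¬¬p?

a ⊮ ¬¬p since a is accessible from a and a ⊩ ¬p.
a ⊩ ¬p: no world accessible from a forces p.

No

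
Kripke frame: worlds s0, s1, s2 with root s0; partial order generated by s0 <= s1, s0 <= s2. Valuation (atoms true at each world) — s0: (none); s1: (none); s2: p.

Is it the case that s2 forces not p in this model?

No

s2 does not force not p since s2 is accessible from s2 and s2 forces p.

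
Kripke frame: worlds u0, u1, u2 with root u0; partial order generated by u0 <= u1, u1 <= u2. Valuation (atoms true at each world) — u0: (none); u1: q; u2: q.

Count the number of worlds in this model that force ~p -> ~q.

0

u0: does not force it — u0 ||-/- ~p -> ~q: already at u0 itself, u0 ||- ~p but u0 ||-/- ~q.
u1: does not force it.
u2: does not force it.
Worlds forcing the formula: { }.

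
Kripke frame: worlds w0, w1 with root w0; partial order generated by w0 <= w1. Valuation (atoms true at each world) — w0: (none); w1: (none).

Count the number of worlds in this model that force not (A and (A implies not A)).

w0: forces it.
w1: forces it.
Worlds forcing the formula: {w0, w1}.

2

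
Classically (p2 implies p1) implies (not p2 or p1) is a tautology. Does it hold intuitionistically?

This is the material-implication-as-disjunction principle, which is not intuitionistically valid.
A Kripke countermodel: worlds u0, u1; order generated by u0 <= u1; atoms true at each world — u0:{}; u1:{p1,p2}.
u0 does not force (p2 implies p1) implies (not p2 or p1): already at u0 itself, u0 forces p2 implies p1 but u0 does not force not p2 or p1.
u0 does not force not p2 or p1: neither disjunct is forced at u0.
u0 does not force not p2 since u1 is accessible from u0 and u1 forces p2.
So the root u0 does not force the formula.

No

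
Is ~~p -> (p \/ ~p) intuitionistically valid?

This is a variant of double-negation elimination (deriving excluded middle from double negation), which is not intuitionistically valid.
A Kripke countermodel: worlds u, v; order generated by u <= v; atoms true at each world — u:{}; v:{p}.
u ||-/- ~~p -> (p \/ ~p): already at u itself, u ||- ~~p but u ||-/- p \/ ~p.
u ||-/- p \/ ~p: neither disjunct is forced at u.
u lacks atom p, so u ||-/- p.
So the root u does not force the formula.

No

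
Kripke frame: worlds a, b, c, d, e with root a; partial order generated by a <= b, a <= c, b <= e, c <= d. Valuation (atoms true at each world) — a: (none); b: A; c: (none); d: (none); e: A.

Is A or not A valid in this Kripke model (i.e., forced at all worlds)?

Not every world: a does not force A or not A.
a does not force A or not A: neither disjunct is forced at a.
a lacks atom A, so a does not force A.

No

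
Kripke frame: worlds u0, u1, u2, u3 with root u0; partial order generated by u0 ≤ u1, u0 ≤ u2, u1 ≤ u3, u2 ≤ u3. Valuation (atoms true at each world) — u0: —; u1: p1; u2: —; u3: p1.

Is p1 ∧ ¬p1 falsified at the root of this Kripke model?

u0 ⊮ p1 ∧ ¬p1 since u0 fails p1.
So the root u0 does not force p1 ∧ ¬p1; the model is a countermodel.

Yes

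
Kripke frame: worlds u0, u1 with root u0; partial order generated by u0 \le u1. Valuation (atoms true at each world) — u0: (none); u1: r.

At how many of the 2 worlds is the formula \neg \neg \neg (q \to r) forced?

0

u0: does not force it — u0 \nVdash \neg \neg \neg (q \to r) since u0 is accessible from u0 and u0 \Vdash \neg \neg (q \to r).
u1: does not force it — u1 \nVdash \neg \neg \neg (q \to r) since u1 is accessible from u1 and u1 \Vdash \neg \neg (q \to r).
Worlds forcing the formula: { }.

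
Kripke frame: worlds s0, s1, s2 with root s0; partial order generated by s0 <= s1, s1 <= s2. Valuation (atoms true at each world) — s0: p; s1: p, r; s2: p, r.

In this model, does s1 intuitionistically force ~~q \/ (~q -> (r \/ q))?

s1 ||- ~~q \/ (~q -> (r \/ q)) via the disjunct ~q -> (r \/ q).

Yes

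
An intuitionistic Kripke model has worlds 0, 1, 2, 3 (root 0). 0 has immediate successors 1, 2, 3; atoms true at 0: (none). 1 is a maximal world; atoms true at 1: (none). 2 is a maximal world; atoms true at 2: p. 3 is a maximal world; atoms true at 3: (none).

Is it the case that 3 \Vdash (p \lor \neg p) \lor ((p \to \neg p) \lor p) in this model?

Yes

3 \Vdash (p \lor \neg p) \lor ((p \to \neg p) \lor p) via the disjunct p \lor \neg p.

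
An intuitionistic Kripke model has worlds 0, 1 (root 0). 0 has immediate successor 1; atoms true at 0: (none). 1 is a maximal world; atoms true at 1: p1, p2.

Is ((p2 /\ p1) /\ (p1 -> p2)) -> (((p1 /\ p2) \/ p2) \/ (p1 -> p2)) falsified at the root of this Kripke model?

No

0 ||- ((p2 /\ p1) /\ (p1 -> p2)) -> (((p1 /\ p2) \/ p2) \/ (p1 -> p2)): every world accessible from 0 that forces (p2 /\ p1) /\ (p1 -> p2) (namely 1) also forces ((p1 /\ p2) \/ p2) \/ (p1 -> p2).
So the root 0 forces ((p2 /\ p1) /\ (p1 -> p2)) -> (((p1 /\ p2) \/ p2) \/ (p1 -> p2)); the model is not a countermodel.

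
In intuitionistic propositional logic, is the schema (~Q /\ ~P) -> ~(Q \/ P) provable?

Yes

This is a constructively valid De Morgan direction (conjunction of negations to negated disjunction), which is intuitionistically derivable.
If both ~Q and ~P hold at a world, no accessible world forces Q or forces P, so none forces Q \/ P.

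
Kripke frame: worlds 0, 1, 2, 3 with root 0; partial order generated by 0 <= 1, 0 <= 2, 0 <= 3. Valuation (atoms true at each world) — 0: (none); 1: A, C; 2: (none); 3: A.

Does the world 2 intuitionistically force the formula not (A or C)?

2 forces not (A or C): no world accessible from 2 forces A or C.

Yes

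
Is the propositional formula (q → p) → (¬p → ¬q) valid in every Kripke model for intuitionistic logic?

Yes

This is the forward direction of contraposition, which is intuitionistically derivable.
Assume q → p and ¬p. If q held then p would follow, contradicting ¬p; so ¬q.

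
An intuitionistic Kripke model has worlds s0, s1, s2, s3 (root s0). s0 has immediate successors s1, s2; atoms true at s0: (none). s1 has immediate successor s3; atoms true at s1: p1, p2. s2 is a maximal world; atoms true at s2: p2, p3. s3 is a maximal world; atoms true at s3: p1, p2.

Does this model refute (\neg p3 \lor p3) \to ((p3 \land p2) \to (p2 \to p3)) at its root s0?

s0 \Vdash (\neg p3 \lor p3) \to ((p3 \land p2) \to (p2 \to p3)): every world accessible from s0 that forces \neg p3 \lor p3 (namely s1, s2, s3) also forces (p3 \land p2) \to (p2 \to p3).
So the root s0 forces (\neg p3 \lor p3) \to ((p3 \land p2) \to (p2 \to p3)); the model is not a countermodel.

No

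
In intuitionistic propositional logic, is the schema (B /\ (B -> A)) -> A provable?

This is modus ponens in implicational form, which is intuitionistically derivable.
If a world forces B and B -> A, then applying the implication at that world (which is accessible from itself) gives A.

Yes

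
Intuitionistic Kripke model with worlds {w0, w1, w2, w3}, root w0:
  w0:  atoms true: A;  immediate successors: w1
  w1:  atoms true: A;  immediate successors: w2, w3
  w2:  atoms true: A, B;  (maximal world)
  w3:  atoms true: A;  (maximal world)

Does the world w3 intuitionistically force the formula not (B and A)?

w3 forces not (B and A): no world accessible from w3 forces B and A.

Yes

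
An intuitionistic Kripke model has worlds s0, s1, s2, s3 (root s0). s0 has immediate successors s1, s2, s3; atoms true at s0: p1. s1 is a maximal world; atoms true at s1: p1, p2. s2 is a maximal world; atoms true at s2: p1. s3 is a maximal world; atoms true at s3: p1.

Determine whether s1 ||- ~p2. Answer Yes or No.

s1 ||-/- ~p2 since s1 is accessible from s1 and s1 ||- p2.

No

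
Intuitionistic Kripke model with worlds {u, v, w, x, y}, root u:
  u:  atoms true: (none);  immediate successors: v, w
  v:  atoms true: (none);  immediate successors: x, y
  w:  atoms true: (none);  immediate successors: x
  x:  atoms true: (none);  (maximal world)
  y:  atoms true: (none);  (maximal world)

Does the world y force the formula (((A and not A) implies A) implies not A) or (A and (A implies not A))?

Yes

y forces (((A and not A) implies A) implies not A) or (A and (A implies not A)) via the disjunct ((A and not A) implies A) implies not A.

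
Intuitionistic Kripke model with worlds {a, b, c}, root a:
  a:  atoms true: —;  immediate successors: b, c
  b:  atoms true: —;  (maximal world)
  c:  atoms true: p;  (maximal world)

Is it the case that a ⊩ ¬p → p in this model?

No

a ⊮ ¬p → p: at the accessible world b, b ⊩ ¬p but b ⊮ p.
b lacks atom p, so b ⊮ p.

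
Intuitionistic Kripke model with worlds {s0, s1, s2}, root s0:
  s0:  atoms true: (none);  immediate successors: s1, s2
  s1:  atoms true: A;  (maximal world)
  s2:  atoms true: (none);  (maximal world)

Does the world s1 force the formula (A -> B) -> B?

s1 ||- (A -> B) -> B vacuously: no world accessible from s1 forces the antecedent A -> B.

Yes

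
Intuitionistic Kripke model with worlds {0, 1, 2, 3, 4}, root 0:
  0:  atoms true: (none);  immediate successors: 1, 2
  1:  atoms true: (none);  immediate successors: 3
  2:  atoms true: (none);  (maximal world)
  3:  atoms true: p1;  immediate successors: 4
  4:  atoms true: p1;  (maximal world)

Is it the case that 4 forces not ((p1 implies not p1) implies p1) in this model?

4 does not force not ((p1 implies not p1) implies p1) since 4 is accessible from 4 and 4 forces (p1 implies not p1) implies p1.
4 forces (p1 implies not p1) implies p1 vacuously: no world accessible from 4 forces the antecedent p1 implies not p1.

No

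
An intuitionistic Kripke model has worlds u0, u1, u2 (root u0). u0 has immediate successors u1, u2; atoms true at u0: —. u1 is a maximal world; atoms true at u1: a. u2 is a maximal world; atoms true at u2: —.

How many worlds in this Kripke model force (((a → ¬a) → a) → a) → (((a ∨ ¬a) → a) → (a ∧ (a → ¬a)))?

1

u0: does not force it — u0 ⊮ (((a → ¬a) → a) → a) → (((a ∨ ¬a) → a) → (a ∧ (a → ¬a))): already at u0 itself, u0 ⊩ ((a → ¬a) → a) → a but u0 ⊮ ((a ∨ ¬a) → a) → (a ∧ (a → ¬a)).
u1: does not force it — u1 ⊮ (((a → ¬a) → a) → a) → (((a ∨ ¬a) → a) → (a ∧ (a → ¬a))): already at u1 itself, u1 ⊩ ((a → ¬a) → a) → a but u1 ⊮ ((a ∨ ¬a) → a) → (a ∧ (a → ¬a)).
u2: forces it.
Worlds forcing the formula: {u2}.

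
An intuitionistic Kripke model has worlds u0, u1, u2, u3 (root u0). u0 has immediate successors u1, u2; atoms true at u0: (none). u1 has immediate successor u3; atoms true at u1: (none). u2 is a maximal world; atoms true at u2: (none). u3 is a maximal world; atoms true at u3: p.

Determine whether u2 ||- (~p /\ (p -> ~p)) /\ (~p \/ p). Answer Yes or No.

Yes

u2 ||- (~p /\ (p -> ~p)) /\ (~p \/ p) since u2 forces both conjuncts.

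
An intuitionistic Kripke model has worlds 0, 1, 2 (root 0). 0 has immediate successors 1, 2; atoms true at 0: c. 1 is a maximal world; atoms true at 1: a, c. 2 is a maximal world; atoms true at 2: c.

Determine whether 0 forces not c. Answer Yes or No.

0 does not force not c since 0 is accessible from 0 and 0 forces c.

No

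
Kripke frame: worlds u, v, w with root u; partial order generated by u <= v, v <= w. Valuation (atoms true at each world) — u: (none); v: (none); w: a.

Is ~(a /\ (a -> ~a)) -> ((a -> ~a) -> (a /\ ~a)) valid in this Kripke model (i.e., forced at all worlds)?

u ||- ~(a /\ (a -> ~a)) -> ((a -> ~a) -> (a /\ ~a)): every world accessible from u that forces ~(a /\ (a -> ~a)) (namely u, v, w) also forces (a -> ~a) -> (a /\ ~a).
Since the root u forces ~(a /\ (a -> ~a)) -> ((a -> ~a) -> (a /\ ~a)) and forcing is persistent (monotone upward), every world forces it.

Yes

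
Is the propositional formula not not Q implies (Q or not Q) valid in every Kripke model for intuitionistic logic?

No

This is a variant of double-negation elimination (deriving excluded middle from double negation), which is not intuitionistically valid.
A Kripke countermodel: worlds u0, u1; order generated by u0 <= u1; atoms true at each world — u0:{}; u1:{Q}.
u0 does not force not not Q implies (Q or not Q): already at u0 itself, u0 forces not not Q but u0 does not force Q or not Q.
u0 does not force Q or not Q: neither disjunct is forced at u0.
u0 lacks atom Q, so u0 does not force Q.
So the root u0 does not force the formula.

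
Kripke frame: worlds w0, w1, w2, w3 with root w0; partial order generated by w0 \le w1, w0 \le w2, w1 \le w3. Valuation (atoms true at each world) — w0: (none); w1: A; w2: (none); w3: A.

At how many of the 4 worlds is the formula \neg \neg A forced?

w0: does not force it — w0 \nVdash \neg \neg A since w2 is accessible from w0 and w2 \Vdash \neg A.
w1: forces it.
w2: does not force it — w2 \nVdash \neg \neg A since w2 is accessible from w2 and w2 \Vdash \neg A.
w3: forces it.
Worlds forcing the formula: {w1, w3}.

2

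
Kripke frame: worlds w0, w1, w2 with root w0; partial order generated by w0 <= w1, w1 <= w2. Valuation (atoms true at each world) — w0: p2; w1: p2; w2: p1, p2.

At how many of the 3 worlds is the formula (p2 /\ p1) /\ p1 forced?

1

w0: does not force it — w0 ||-/- (p2 /\ p1) /\ p1 since w0 fails p2 /\ p1.
w1: does not force it — w1 ||-/- (p2 /\ p1) /\ p1 since w1 fails p2 /\ p1.
w2: forces it.
Worlds forcing the formula: {w2}.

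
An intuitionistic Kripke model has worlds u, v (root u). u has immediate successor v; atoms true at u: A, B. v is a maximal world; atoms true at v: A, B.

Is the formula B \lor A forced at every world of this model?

Yes

u \Vdash B \lor A via the disjunct B.
Since the root u forces B \lor A and forcing is persistent (monotone upward), every world forces it.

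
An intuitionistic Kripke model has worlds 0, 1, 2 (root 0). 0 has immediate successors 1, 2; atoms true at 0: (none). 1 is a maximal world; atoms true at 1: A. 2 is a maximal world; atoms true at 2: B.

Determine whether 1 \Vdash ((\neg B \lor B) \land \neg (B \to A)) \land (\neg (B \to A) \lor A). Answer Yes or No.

1 \nVdash ((\neg B \lor B) \land \neg (B \to A)) \land (\neg (B \to A) \lor A) since 1 fails (\neg B \lor B) \land \neg (B \to A).

No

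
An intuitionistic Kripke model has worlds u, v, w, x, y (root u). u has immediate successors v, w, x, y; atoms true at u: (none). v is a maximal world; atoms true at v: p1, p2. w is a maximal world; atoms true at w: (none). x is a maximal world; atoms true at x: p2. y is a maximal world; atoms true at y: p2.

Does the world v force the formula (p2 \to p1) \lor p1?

v \Vdash (p2 \to p1) \lor p1 via the disjunct p2 \to p1.

Yes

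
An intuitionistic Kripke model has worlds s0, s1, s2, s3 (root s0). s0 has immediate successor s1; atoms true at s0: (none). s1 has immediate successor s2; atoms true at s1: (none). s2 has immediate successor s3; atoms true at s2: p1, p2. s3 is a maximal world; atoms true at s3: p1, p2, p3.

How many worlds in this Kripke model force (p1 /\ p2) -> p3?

1

s0: does not force it — s0 ||-/- (p1 /\ p2) -> p3: at the accessible world s2, s2 ||- p1 /\ p2 but s2 ||-/- p3.
s1: does not force it.
s2: does not force it.
s3: forces it.
Worlds forcing the formula: {s3}.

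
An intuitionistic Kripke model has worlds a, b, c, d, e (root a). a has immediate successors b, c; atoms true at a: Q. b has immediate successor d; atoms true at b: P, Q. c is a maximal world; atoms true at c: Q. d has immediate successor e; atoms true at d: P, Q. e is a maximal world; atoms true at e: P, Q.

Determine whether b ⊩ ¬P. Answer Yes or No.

b ⊮ ¬P since b is accessible from b and b ⊩ P.

No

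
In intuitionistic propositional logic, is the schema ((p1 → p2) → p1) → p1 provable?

This is Peirce's law, which is not intuitionistically valid.
A Kripke countermodel: worlds w0, w1; order generated by w0 ≤ w1; atoms true at each world — w0:{}; w1:{p1}.
w0 ⊮ ((p1 → p2) → p1) → p1: already at w0 itself, w0 ⊩ (p1 → p2) → p1 but w0 ⊮ p1.
w0 lacks atom p1, so w0 ⊮ p1.
So the root w0 does not force the formula.

No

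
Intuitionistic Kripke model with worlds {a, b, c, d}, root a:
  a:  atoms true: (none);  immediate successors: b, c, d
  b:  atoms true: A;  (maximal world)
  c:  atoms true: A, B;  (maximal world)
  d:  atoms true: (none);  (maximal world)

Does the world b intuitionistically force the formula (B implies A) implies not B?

Yes

b forces (B implies A) implies not B: every world accessible from b that forces B implies A (namely b) also forces not B.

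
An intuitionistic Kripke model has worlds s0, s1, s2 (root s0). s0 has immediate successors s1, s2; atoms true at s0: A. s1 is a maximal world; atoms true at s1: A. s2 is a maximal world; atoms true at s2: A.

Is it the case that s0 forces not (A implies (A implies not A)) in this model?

s0 forces not (A implies (A implies not A)): no world accessible from s0 forces A implies (A implies not A).

Yes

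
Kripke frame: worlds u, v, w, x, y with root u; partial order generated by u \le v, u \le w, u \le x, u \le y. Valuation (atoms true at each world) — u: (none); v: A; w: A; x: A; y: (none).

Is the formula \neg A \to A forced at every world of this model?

Not every world: u \nVdash \neg A \to A.
u \nVdash \neg A \to A: at the accessible world y, y \Vdash \neg A but y \nVdash A.
y lacks atom A, so y \nVdash A.

No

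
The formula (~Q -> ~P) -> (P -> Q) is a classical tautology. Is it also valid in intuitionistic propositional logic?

This is the converse of contraposition, which is not intuitionistically valid.
A Kripke countermodel: worlds w0, w1; order generated by w0 <= w1; atoms true at each world — w0:{P}; w1:{P,Q}.
w0 ||-/- (~Q -> ~P) -> (P -> Q): already at w0 itself, w0 ||- ~Q -> ~P but w0 ||-/- P -> Q.
w0 ||-/- P -> Q: already at w0 itself, w0 ||- P but w0 ||-/- Q.
w0 lacks atom Q, so w0 ||-/- Q.
So the root w0 does not force the formula.

No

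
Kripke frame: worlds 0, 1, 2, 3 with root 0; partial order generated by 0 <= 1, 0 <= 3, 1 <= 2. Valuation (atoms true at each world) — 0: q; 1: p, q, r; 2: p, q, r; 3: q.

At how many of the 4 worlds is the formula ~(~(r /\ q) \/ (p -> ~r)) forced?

0: does not force it — 0 ||-/- ~(~(r /\ q) \/ (p -> ~r)) since 3 is accessible from 0 and 3 ||- ~(r /\ q) \/ (p -> ~r).
1: forces it.
2: forces it.
3: does not force it — 3 ||-/- ~(~(r /\ q) \/ (p -> ~r)) since 3 is accessible from 3 and 3 ||- ~(r /\ q) \/ (p -> ~r).
Worlds forcing the formula: {1, 2}.

2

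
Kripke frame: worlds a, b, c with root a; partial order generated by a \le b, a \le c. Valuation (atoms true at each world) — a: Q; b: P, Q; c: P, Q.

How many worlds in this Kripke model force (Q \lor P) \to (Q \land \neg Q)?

a: does not force it — a \nVdash (Q \lor P) \to (Q \land \neg Q): already at a itself, a \Vdash Q \lor P but a \nVdash Q \land \neg Q.
b: does not force it — b \nVdash (Q \lor P) \to (Q \land \neg Q): already at b itself, b \Vdash Q \lor P but b \nVdash Q \land \neg Q.
c: does not force it — c \nVdash (Q \lor P) \to (Q \land \neg Q): already at c itself, c \Vdash Q \lor P but c \nVdash Q \land \neg Q.
Worlds forcing the formula: { }.

0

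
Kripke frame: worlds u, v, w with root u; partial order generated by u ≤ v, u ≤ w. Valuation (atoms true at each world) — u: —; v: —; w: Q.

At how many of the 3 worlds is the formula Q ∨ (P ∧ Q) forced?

u: does not force it — u ⊮ Q ∨ (P ∧ Q): neither disjunct is forced at u.
v: does not force it.
w: forces it.
Worlds forcing the formula: {w}.

1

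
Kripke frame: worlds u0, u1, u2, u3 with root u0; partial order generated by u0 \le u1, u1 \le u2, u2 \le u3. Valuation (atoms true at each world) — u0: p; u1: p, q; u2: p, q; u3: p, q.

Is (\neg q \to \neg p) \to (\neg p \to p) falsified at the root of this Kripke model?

u0 \Vdash (\neg q \to \neg p) \to (\neg p \to p): every world accessible from u0 that forces \neg q \to \neg p (namely u0, u1, u2, u3) also forces \neg p \to p.
So the root u0 forces (\neg q \to \neg p) \to (\neg p \to p); the model is not a countermodel.

No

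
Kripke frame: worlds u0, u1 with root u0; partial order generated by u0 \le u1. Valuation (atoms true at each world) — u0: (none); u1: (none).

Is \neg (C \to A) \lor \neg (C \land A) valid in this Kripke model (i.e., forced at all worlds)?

Yes

u0 \Vdash \neg (C \to A) \lor \neg (C \land A) via the disjunct \neg (C \land A).
Since the root u0 forces \neg (C \to A) \lor \neg (C \land A) and forcing is persistent (monotone upward), every world forces it.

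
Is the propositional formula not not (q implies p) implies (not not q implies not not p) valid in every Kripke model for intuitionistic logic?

This is the distribution of double negation over implication, which is intuitionistically derivable.
Assume not not (q implies p) and not not q; suppose not p. Then q implies p would give not q (by contraposition), contradicting not not q; so not (q implies p), contradicting not not (q implies p). Hence not not p.

Yes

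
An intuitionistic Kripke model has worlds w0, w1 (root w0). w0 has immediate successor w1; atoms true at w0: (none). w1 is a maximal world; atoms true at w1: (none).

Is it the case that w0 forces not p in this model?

w0 forces not p: no world accessible from w0 forces p.

Yes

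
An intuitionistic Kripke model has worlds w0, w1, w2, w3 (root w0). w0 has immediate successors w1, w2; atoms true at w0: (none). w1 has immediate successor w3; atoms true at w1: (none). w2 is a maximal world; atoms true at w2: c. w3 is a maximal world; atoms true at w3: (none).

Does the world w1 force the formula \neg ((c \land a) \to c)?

w1 \nVdash \neg ((c \land a) \to c) since w1 is accessible from w1 and w1 \Vdash (c \land a) \to c.
w1 \Vdash (c \land a) \to c vacuously: no world accessible from w1 forces the antecedent c \land a.

No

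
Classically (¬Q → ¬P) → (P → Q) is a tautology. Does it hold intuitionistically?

No

This is the converse of contraposition, which is not intuitionistically valid.
A Kripke countermodel: worlds a, b; order generated by a ≤ b; atoms true at each world — a:{P}; b:{P,Q}.
a ⊮ (¬Q → ¬P) → (P → Q): already at a itself, a ⊩ ¬Q → ¬P but a ⊮ P → Q.
a ⊮ P → Q: already at a itself, a ⊩ P but a ⊮ Q.
a lacks atom Q, so a ⊮ Q.
So the root a does not force the formula.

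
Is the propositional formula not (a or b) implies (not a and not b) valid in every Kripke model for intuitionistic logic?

This is a constructively valid De Morgan direction (negated disjunction to conjunction of negations), which is intuitionistically derivable.
From not (a or b): if a held then a or b would, contradiction — so not a; similarly not b.

Yes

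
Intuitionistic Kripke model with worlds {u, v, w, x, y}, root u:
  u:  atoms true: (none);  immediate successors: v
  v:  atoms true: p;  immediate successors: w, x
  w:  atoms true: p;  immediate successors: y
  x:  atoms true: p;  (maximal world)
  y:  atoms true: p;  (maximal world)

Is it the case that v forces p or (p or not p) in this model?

v forces p or (p or not p) via the disjunct p.

Yes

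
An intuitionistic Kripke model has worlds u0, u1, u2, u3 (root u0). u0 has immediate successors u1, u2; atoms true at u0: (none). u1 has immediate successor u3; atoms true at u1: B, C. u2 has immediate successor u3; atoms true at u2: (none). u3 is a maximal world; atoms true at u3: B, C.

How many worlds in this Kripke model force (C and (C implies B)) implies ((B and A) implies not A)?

u0: forces it.
u1: forces it.
u2: forces it.
u3: forces it.
Worlds forcing the formula: {u0, u1, u2, u3}.

4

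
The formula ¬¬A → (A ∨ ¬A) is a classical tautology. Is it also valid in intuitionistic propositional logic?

This is a variant of double-negation elimination (deriving excluded middle from double negation), which is not intuitionistically valid.
A Kripke countermodel: worlds u, v; order generated by u ≤ v; atoms true at each world — u:{}; v:{A}.
u ⊮ ¬¬A → (A ∨ ¬A): already at u itself, u ⊩ ¬¬A but u ⊮ A ∨ ¬A.
u ⊮ A ∨ ¬A: neither disjunct is forced at u.
u lacks atom A, so u ⊮ A.
So the root u does not force the formula.

No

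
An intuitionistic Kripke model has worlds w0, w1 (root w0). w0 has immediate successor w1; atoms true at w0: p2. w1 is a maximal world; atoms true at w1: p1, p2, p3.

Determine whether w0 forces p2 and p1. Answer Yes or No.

w0 does not force p2 and p1 since w0 fails p1.

No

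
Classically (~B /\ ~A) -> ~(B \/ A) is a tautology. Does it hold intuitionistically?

This is a constructively valid De Morgan direction (conjunction of negations to negated disjunction), which is intuitionistically derivable.
If both ~B and ~A hold at a world, no accessible world forces B or forces A, so none forces B \/ A.

Yes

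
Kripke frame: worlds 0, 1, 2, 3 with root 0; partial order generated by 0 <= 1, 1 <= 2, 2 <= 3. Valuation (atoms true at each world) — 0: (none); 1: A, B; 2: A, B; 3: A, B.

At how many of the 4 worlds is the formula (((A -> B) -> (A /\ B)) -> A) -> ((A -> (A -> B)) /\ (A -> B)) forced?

0: forces it.
1: forces it.
2: forces it.
3: forces it.
Worlds forcing the formula: {0, 1, 2, 3}.

4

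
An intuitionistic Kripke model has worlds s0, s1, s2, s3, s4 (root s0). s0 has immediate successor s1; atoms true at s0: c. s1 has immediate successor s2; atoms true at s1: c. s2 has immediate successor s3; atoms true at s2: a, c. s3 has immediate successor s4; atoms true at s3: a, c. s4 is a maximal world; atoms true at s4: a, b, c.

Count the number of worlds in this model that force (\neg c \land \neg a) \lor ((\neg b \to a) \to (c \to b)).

s0: does not force it — s0 \nVdash (\neg c \land \neg a) \lor ((\neg b \to a) \to (c \to b)): neither disjunct is forced at s0.
s1: does not force it.
s2: does not force it.
s3: does not force it.
s4: forces it.
Worlds forcing the formula: {s4}.

1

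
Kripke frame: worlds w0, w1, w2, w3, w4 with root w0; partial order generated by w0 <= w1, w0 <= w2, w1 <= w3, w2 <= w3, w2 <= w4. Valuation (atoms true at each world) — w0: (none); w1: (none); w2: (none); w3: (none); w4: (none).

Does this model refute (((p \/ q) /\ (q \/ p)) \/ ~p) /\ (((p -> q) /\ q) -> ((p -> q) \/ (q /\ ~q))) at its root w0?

w0 ||- (((p \/ q) /\ (q \/ p)) \/ ~p) /\ (((p -> q) /\ q) -> ((p -> q) \/ (q /\ ~q))) since w0 forces both conjuncts.
So the root w0 forces (((p \/ q) /\ (q \/ p)) \/ ~p) /\ (((p -> q) /\ q) -> ((p -> q) \/ (q /\ ~q))); the model is not a countermodel.

No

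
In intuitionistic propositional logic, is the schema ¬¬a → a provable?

No

This is double-negation elimination, which is not intuitionistically valid.
A Kripke countermodel: worlds 0, 1; order generated by 0 ≤ 1; atoms true at each world — 0:{}; 1:{a}.
0 ⊮ ¬¬a → a: already at 0 itself, 0 ⊩ ¬¬a but 0 ⊮ a.
0 lacks atom a, so 0 ⊮ a.
So the root 0 does not force the formula.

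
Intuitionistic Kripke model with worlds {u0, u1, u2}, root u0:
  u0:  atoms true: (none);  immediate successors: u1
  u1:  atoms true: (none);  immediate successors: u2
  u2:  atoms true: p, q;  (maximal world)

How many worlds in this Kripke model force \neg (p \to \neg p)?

3

u0: forces it.
u1: forces it.
u2: forces it.
Worlds forcing the formula: {u0, u1, u2}.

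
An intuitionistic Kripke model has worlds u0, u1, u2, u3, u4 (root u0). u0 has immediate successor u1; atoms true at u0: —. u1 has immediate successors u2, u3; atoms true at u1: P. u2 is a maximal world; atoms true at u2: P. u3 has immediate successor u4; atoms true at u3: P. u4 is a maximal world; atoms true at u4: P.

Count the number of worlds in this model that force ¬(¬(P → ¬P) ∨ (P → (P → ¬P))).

0

u0: does not force it — u0 ⊮ ¬(¬(P → ¬P) ∨ (P → (P → ¬P))) since u0 is accessible from u0 and u0 ⊩ ¬(P → ¬P) ∨ (P → (P → ¬P)).
u1: does not force it.
u2: does not force it.
u3: does not force it.
u4: does not force it.
Worlds forcing the formula: { }.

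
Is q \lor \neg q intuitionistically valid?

This is the law of excluded middle, which is not intuitionistically valid.
A Kripke countermodel: worlds w0, w1; order generated by w0 \le w1; atoms true at each world — w0:{}; w1:{q}.
w0 \nVdash q \lor \neg q: neither disjunct is forced at w0.
w0 lacks atom q, so w0 \nVdash q.
So the root w0 does not force the formula.

No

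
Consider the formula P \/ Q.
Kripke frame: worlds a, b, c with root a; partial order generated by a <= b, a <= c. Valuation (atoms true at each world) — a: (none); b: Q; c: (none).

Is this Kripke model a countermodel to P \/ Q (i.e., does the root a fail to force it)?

a ||-/- P \/ Q: neither disjunct is forced at a.
a lacks atom P, so a ||-/- P.
So the root a does not force P \/ Q; the model is a countermodel.

Yes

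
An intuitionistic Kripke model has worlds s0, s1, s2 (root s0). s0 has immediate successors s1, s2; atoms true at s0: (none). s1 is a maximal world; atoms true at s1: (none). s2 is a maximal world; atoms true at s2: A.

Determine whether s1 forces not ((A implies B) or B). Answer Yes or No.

No

s1 does not force not ((A implies B) or B) since s1 is accessible from s1 and s1 forces (A implies B) or B.
s1 forces (A implies B) or B via the disjunct A implies B.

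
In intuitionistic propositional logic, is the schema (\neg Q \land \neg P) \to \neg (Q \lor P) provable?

Yes

This is a constructively valid De Morgan direction (conjunction of negations to negated disjunction), which is intuitionistically derivable.
If both \neg Q and \neg P hold at a world, no accessible world forces Q or forces P, so none forces Q \lor P.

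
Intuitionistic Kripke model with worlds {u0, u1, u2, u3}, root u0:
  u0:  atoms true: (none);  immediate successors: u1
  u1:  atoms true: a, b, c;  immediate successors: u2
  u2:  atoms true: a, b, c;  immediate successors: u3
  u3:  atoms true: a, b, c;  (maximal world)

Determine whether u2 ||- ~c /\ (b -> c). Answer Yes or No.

u2 ||-/- ~c /\ (b -> c) since u2 fails ~c.

No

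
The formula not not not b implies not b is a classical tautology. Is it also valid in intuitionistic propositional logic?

Yes

This is triple-negation reduction, which is intuitionistically derivable.
Assume not not not b and suppose b. Then not not b (double-negation introduction), contradicting not not not b. So not b.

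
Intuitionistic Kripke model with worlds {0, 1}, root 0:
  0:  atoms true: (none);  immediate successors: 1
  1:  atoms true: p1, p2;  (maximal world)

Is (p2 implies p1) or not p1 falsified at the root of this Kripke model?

No

0 forces (p2 implies p1) or not p1 via the disjunct p2 implies p1.
So the root 0 forces (p2 implies p1) or not p1; the model is not a countermodel.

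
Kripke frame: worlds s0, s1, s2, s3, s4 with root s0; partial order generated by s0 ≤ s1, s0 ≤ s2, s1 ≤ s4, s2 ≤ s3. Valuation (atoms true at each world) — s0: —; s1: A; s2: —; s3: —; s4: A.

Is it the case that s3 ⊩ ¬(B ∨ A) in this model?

Yes

s3 ⊩ ¬(B ∨ A): no world accessible from s3 forces B ∨ A.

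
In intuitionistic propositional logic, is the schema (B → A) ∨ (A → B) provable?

This is the Gödel–Dummett linearity axiom, which is not intuitionistically valid.
A Kripke countermodel: worlds w0, w1, w2; order generated by w0 ≤ w1, w0 ≤ w2; atoms true at each world — w0:{}; w1:{B}; w2:{A}.
w0 ⊮ (B → A) ∨ (A → B): neither disjunct is forced at w0.
w0 ⊮ B → A: at the accessible world w1, w1 ⊩ B but w1 ⊮ A.
w1 lacks atom A, so w1 ⊮ A.
So the root w0 does not force the formula.

No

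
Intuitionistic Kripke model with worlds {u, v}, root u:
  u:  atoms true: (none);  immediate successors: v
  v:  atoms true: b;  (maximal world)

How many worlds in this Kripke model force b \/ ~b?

1

u: does not force it — u ||-/- b \/ ~b: neither disjunct is forced at u.
v: forces it.
Worlds forcing the formula: {v}.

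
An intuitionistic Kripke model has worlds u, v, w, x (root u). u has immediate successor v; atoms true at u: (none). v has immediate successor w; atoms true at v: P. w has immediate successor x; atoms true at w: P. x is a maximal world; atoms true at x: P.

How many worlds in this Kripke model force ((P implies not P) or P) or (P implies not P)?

3

u: does not force it — u does not force ((P implies not P) or P) or (P implies not P): neither disjunct is forced at u.
v: forces it.
w: forces it.
x: forces it.
Worlds forcing the formula: {v, w, x}.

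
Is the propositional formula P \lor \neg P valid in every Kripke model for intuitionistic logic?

This is the law of excluded middle, which is not intuitionistically valid.
A Kripke countermodel: worlds a, b; order generated by a \le b; atoms true at each world — a:{}; b:{P}.
a \nVdash P \lor \neg P: neither disjunct is forced at a.
a lacks atom P, so a \nVdash P.
So the root a does not force the formula.

No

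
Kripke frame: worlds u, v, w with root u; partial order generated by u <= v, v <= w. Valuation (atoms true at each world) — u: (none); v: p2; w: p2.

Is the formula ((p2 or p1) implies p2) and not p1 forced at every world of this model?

Yes

u forces ((p2 or p1) implies p2) and not p1 since u forces both conjuncts.
Since the root u forces ((p2 or p1) implies p2) and not p1 and forcing is persistent (monotone upward), every world forces it.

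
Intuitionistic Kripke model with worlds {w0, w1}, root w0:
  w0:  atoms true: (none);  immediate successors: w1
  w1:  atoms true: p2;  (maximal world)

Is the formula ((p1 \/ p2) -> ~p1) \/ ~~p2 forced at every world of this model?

w0 ||- ((p1 \/ p2) -> ~p1) \/ ~~p2 via the disjunct (p1 \/ p2) -> ~p1.
Since the root w0 forces ((p1 \/ p2) -> ~p1) \/ ~~p2 and forcing is persistent (monotone upward), every world forces it.

Yes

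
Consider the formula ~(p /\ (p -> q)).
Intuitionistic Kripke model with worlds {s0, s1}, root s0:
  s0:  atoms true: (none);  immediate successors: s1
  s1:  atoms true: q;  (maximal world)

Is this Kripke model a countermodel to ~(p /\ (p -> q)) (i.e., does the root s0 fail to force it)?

s0 ||- ~(p /\ (p -> q)): no world accessible from s0 forces p /\ (p -> q).
So the root s0 forces ~(p /\ (p -> q)); the model is not a countermodel.

No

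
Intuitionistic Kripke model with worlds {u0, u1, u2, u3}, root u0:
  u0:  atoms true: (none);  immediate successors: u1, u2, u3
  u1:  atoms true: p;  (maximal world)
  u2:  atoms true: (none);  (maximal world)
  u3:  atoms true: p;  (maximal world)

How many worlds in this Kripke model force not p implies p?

u0: does not force it — u0 does not force not p implies p: at the accessible world u2, u2 forces not p but u2 does not force p.
u1: forces it.
u2: does not force it — u2 does not force not p implies p: already at u2 itself, u2 forces not p but u2 does not force p.
u3: forces it.
Worlds forcing the formula: {u1, u3}.

2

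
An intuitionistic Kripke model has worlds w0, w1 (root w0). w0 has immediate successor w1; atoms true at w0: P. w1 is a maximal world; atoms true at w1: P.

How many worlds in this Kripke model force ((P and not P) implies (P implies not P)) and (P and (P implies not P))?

0

w0: does not force it — w0 does not force ((P and not P) implies (P implies not P)) and (P and (P implies not P)) since w0 fails P and (P implies not P).
w1: does not force it — w1 does not force ((P and not P) implies (P implies not P)) and (P and (P implies not P)) since w1 fails P and (P implies not P).
Worlds forcing the formula: { }.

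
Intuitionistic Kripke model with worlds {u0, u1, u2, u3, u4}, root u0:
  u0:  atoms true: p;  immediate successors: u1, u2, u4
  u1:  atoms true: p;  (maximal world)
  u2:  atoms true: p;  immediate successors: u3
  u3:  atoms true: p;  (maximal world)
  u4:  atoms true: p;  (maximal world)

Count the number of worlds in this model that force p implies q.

0

u0: does not force it — u0 does not force p implies q: already at u0 itself, u0 forces p but u0 does not force q.
u1: does not force it.
u2: does not force it.
u3: does not force it.
u4: does not force it.
Worlds forcing the formula: { }.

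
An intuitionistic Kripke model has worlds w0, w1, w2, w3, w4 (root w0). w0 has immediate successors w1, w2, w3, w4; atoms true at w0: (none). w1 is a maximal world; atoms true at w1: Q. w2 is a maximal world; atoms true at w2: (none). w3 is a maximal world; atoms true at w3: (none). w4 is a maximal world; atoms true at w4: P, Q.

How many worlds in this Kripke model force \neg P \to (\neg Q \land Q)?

w0: does not force it — w0 \nVdash \neg P \to (\neg Q \land Q): at the accessible world w1, w1 \Vdash \neg P but w1 \nVdash \neg Q \land Q.
w1: does not force it — w1 \nVdash \neg P \to (\neg Q \land Q): already at w1 itself, w1 \Vdash \neg P but w1 \nVdash \neg Q \land Q.
w2: does not force it — w2 \nVdash \neg P \to (\neg Q \land Q): already at w2 itself, w2 \Vdash \neg P but w2 \nVdash \neg Q \land Q.
w3: does not force it.
w4: forces it.
Worlds forcing the formula: {w4}.

1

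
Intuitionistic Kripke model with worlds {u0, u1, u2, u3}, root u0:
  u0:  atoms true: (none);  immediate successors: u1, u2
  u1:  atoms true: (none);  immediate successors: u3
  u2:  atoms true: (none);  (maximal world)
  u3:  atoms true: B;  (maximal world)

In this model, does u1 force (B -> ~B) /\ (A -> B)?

No

u1 ||-/- (B -> ~B) /\ (A -> B) since u1 fails B -> ~B.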